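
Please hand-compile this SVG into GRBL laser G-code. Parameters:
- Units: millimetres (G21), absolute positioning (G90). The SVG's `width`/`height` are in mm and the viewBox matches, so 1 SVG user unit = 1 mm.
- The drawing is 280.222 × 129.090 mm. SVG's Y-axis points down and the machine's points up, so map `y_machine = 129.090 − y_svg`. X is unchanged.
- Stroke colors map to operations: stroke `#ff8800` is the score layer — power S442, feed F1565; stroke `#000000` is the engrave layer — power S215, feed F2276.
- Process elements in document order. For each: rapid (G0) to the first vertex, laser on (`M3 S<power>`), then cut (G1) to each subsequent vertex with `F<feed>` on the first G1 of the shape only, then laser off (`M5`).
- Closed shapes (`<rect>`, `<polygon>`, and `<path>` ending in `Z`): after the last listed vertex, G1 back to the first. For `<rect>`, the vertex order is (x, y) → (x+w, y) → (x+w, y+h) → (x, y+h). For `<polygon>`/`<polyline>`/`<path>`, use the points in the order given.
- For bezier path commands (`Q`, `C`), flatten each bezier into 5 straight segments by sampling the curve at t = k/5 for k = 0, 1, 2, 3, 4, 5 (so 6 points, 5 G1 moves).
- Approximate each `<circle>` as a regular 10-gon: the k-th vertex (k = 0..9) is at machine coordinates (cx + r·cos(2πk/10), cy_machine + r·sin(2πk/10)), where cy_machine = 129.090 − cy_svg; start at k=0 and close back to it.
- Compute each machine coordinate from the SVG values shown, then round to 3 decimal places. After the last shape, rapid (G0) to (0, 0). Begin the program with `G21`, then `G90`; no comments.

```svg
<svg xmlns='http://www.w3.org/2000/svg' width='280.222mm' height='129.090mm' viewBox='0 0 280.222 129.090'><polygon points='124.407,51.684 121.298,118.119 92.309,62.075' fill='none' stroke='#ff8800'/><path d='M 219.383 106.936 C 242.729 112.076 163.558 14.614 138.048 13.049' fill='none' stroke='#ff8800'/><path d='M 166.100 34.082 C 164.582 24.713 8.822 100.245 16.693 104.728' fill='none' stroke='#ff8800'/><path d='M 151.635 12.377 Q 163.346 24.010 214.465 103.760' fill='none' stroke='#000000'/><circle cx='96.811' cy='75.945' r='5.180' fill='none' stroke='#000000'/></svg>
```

Since the viewBox matches the mm dimensions, user units are millimetres directly. The only transform is the Y-flip y_m = 129.090 − y_svg.

Shape 1 is a closed polygon drawn with `<polygon>`. Its stroke #ff8800 means score at S442, F1565. After flipping Y the toolpath is (124.407,77.406) → (121.298,10.971) → (92.309,67.015) → (124.407,77.406), returning to the start.

Shape 2 is a cubic bezier drawn with `<path>`. Its stroke #ff8800 means score at S442, F1565. After flipping Y the toolpath is (219.383,22.154) → (222.338,29.794) → (208.185,52.531) → (184.422,80.836) → (158.544,105.182) → (138.048,116.041).

Shape 3 is a cubic bezier drawn with `<path>`. Its stroke #ff8800 means score at S442, F1565. After flipping Y the toolpath is (166.100,95.008) → (149.223,91.689) → (110.586,75.479) → (65.447,53.864) → (29.063,34.330) → (16.693,24.362).

Shape 4 is a quadratic bezier drawn with `<path>`. Its stroke #000000 means engrave at S215, F2276. After flipping Y the toolpath is (151.635,116.713) → (157.896,109.335) → (167.309,96.508) → (179.875,78.231) → (195.594,54.505) → (214.465,25.330).

Shape 5 is a circle drawn with `<circle>`. Its stroke #000000 means engrave at S215, F2276. After flipping Y the toolpath is (101.991,53.145) → (101.002,56.190) → (98.412,58.071) → (95.210,58.071) → (92.620,56.190) → (91.631,53.145) → (92.620,50.100) → (95.210,48.219) → (98.412,48.219) → (101.002,50.100) → (101.991,53.145), returning to the start.

G21
G90
G0 X124.407 Y77.406
M3 S442
G1 X121.298 Y10.971 F1565
G1 X92.309 Y67.015
G1 X124.407 Y77.406
M5
G0 X219.383 Y22.154
M3 S442
G1 X222.338 Y29.794 F1565
G1 X208.185 Y52.531
G1 X184.422 Y80.836
G1 X158.544 Y105.182
G1 X138.048 Y116.041
M5
G0 X166.100 Y95.008
M3 S442
G1 X149.223 Y91.689 F1565
G1 X110.586 Y75.479
G1 X65.447 Y53.864
G1 X29.063 Y34.330
G1 X16.693 Y24.362
M5
G0 X151.635 Y116.713
M3 S215
G1 X157.896 Y109.335 F2276
G1 X167.309 Y96.508
G1 X179.875 Y78.231
G1 X195.594 Y54.505
G1 X214.465 Y25.330
M5
G0 X101.991 Y53.145
M3 S215
G1 X101.002 Y56.190 F2276
G1 X98.412 Y58.071
G1 X95.210 Y58.071
G1 X92.620 Y56.190
G1 X91.631 Y53.145
G1 X92.620 Y50.100
G1 X95.210 Y48.219
G1 X98.412 Y48.219
G1 X101.002 Y50.100
G1 X101.991 Y53.145
M5
G0 X0.000 Y0.000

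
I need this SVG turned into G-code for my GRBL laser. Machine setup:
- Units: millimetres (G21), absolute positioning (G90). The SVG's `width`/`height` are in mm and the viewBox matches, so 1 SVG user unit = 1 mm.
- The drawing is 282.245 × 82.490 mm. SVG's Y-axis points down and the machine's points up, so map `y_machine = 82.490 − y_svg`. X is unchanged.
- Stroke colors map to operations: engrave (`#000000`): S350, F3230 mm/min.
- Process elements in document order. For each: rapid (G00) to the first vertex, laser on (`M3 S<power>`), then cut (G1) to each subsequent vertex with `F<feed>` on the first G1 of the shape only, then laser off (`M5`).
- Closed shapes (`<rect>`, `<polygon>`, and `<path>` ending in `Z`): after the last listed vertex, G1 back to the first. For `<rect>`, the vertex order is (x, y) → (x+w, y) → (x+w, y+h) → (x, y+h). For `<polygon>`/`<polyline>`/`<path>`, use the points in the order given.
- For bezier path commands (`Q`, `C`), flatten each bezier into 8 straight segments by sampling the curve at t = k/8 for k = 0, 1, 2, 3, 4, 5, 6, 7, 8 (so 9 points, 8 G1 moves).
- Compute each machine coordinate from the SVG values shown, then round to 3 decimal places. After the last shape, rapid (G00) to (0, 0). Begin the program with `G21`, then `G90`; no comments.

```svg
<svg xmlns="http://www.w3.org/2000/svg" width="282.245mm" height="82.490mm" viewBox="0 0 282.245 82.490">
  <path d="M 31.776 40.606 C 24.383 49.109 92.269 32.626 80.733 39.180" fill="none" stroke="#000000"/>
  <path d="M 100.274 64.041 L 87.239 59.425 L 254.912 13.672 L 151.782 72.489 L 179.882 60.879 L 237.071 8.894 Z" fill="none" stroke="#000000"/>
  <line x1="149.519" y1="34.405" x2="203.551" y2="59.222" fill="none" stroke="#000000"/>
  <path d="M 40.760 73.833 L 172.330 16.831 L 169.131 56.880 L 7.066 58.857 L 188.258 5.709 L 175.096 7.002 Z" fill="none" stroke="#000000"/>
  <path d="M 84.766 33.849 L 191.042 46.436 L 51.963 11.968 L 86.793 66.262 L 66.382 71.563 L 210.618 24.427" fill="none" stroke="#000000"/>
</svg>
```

1 u = 1 mm; y_m = 82.490 − y.

[1] `<path>` cubic bezier, #000000→engrave S350 F3230: (31.776,41.884) → (32.230,39.773) → (37.929,39.441) → (47.059,40.327) → (57.808,41.866) → (68.363,43.497) → (76.911,44.656) → (81.638,44.782) → (80.733,43.310)

[2] `<path>` closed polygon, #000000→engrave S350 F3230: (100.274,18.449) → (87.239,23.065) → (254.912,68.818) → (151.782,10.001) → (179.882,21.611) → (237.071,73.596) → (100.274,18.449) (closed)

[3] `<line>` line segment, #000000→engrave S350 F3230: (149.519,48.085) → (203.551,23.268)

[4] `<path>` closed polygon, #000000→engrave S350 F3230: (40.760,8.657) → (172.330,65.659) → (169.131,25.610) → (7.066,23.633) → (188.258,76.781) → (175.096,75.488) → (40.760,8.657) (closed)

[5] `<path>` open polyline, #000000→engrave S350 F3230: (84.766,48.641) → (191.042,36.054) → (51.963,70.522) → (86.793,16.228) → (66.382,10.927) → (210.618,58.063)

G21
G90
G00 X31.776 Y41.884
M3 S350
G1 X32.230 Y39.773 F3230
G1 X37.929 Y39.441
G1 X47.059 Y40.327
G1 X57.808 Y41.866
G1 X68.363 Y43.497
G1 X76.911 Y44.656
G1 X81.638 Y44.782
G1 X80.733 Y43.310
M5
G00 X100.274 Y18.449
M3 S350
G1 X87.239 Y23.065 F3230
G1 X254.912 Y68.818
G1 X151.782 Y10.001
G1 X179.882 Y21.611
G1 X237.071 Y73.596
G1 X100.274 Y18.449
M5
G00 X149.519 Y48.085
M3 S350
G1 X203.551 Y23.268 F3230
M5
G00 X40.760 Y8.657
M3 S350
G1 X172.330 Y65.659 F3230
G1 X169.131 Y25.610
G1 X7.066 Y23.633
G1 X188.258 Y76.781
G1 X175.096 Y75.488
G1 X40.760 Y8.657
M5
G00 X84.766 Y48.641
M3 S350
G1 X191.042 Y36.054 F3230
G1 X51.963 Y70.522
G1 X86.793 Y16.228
G1 X66.382 Y10.927
G1 X210.618 Y58.063
M5
G00 X0.000 Y0.000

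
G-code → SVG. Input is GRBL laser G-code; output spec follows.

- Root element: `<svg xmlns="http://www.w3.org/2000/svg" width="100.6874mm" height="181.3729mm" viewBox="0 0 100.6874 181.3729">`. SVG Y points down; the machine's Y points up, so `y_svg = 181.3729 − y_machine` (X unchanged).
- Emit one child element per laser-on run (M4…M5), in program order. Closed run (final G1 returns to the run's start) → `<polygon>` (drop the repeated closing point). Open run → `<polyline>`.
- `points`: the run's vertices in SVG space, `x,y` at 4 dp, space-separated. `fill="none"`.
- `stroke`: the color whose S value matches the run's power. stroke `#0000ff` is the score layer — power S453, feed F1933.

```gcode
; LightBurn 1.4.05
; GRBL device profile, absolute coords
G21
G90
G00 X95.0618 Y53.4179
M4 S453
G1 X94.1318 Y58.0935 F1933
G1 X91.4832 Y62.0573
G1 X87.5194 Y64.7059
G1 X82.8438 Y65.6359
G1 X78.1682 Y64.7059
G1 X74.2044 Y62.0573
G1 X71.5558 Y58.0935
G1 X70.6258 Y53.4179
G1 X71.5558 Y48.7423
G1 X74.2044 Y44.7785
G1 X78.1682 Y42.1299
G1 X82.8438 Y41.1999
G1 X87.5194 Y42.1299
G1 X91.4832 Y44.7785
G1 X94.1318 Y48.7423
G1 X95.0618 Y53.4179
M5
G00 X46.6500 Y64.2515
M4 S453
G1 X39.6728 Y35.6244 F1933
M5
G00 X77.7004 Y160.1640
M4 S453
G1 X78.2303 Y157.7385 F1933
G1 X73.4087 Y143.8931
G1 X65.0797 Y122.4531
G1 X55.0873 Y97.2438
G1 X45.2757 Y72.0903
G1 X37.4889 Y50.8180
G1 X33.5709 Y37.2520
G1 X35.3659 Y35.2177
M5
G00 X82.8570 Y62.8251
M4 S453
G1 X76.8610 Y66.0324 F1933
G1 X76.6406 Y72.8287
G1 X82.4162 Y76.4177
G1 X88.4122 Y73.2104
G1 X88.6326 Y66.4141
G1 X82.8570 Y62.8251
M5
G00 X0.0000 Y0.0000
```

y_svg = 181.3729 − y_m. Every run uses S453, so all elements get stroke `#0000ff` (score).

[1] closed run; points: 95.0618,127.9550 94.1318,123.2794 91.4832,119.3156 87.5194,116.6670 82.8438,115.7370 78.1682,116.6670 74.2044,119.3156 71.5558,123.2794 70.6258,127.9550 71.5558,132.6306 74.2044,136.5944 78.1682,139.2430 82.8438,140.1730 87.5194,139.2430 91.4832,136.5944 94.1318,132.6306

[2] open run; points: 46.6500,117.1214 39.6728,145.7485

[3] open run; points: 77.7004,21.2089 78.2303,23.6344 73.4087,37.4798 65.0797,58.9198 55.0873,84.1291 45.2757,109.2826 37.4889,130.5549 33.5709,144.1209 35.3659,146.1552

[4] closed run; points: 82.8570,118.5478 76.8610,115.3405 76.6406,108.5442 82.4162,104.9552 88.4122,108.1625 88.6326,114.9588

<svg xmlns="http://www.w3.org/2000/svg" width="100.6874mm" height="181.3729mm" viewBox="0 0 100.6874 181.3729">
  <polygon points="95.0618,127.9550 94.1318,123.2794 91.4832,119.3156 87.5194,116.6670 82.8438,115.7370 78.1682,116.6670 74.2044,119.3156 71.5558,123.2794 70.6258,127.9550 71.5558,132.6306 74.2044,136.5944 78.1682,139.2430 82.8438,140.1730 87.5194,139.2430 91.4832,136.5944 94.1318,132.6306" fill="none" stroke="#0000ff"/>
  <polyline points="46.6500,117.1214 39.6728,145.7485" fill="none" stroke="#0000ff"/>
  <polyline points="77.7004,21.2089 78.2303,23.6344 73.4087,37.4798 65.0797,58.9198 55.0873,84.1291 45.2757,109.2826 37.4889,130.5549 33.5709,144.1209 35.3659,146.1552" fill="none" stroke="#0000ff"/>
  <polygon points="82.8570,118.5478 76.8610,115.3405 76.6406,108.5442 82.4162,104.9552 88.4122,108.1625 88.6326,114.9588" fill="none" stroke="#0000ff"/>
</svg>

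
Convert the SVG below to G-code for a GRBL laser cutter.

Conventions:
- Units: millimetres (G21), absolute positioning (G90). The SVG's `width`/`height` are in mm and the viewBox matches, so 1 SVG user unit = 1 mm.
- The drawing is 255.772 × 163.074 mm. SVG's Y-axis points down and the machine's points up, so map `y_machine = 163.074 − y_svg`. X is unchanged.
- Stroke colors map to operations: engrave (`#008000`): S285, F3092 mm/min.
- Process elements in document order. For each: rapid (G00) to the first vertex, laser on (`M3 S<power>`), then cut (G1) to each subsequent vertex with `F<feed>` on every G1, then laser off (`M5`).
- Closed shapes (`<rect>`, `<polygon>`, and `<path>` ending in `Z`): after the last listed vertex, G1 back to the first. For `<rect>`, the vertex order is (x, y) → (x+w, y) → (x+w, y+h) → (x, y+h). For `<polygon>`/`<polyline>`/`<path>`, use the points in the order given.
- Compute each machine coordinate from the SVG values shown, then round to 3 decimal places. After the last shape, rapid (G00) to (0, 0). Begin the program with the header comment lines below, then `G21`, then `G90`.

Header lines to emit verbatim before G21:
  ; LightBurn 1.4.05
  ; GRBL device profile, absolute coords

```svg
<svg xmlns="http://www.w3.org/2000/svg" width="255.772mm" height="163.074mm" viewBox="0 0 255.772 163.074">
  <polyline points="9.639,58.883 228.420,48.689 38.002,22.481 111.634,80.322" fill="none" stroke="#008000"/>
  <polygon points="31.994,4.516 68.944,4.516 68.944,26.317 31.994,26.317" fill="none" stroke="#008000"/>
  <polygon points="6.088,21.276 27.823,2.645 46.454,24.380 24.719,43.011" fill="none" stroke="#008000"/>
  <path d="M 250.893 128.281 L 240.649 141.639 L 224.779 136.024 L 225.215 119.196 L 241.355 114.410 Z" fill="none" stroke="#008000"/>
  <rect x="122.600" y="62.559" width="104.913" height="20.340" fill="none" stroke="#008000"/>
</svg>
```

; LightBurn 1.4.05
; GRBL device profile, absolute coords
G21
G90
G00 X9.639 Y104.191
M3 S285
G1 X228.420 Y114.385 F3092
G1 X38.002 Y140.593 F3092
G1 X111.634 Y82.752 F3092
M5
G00 X31.994 Y158.558
M3 S285
G1 X68.944 Y158.558 F3092
G1 X68.944 Y136.757 F3092
G1 X31.994 Y136.757 F3092
G1 X31.994 Y158.558 F3092
M5
G00 X6.088 Y141.798
M3 S285
G1 X27.823 Y160.429 F3092
G1 X46.454 Y138.694 F3092
G1 X24.719 Y120.063 F3092
G1 X6.088 Y141.798 F3092
M5
G00 X250.893 Y34.793
M3 S285
G1 X240.649 Y21.435 F3092
G1 X224.779 Y27.050 F3092
G1 X225.215 Y43.878 F3092
G1 X241.355 Y48.664 F3092
G1 X250.893 Y34.793 F3092
M5
G00 X122.600 Y100.515
M3 S285
G1 X227.513 Y100.515 F3092
G1 X227.513 Y80.175 F3092
G1 X122.600 Y80.175 F3092
G1 X122.600 Y100.515 F3092
M5
G00 X0.000 Y0.000

Since the viewBox matches the mm dimensions, user units are millimetres directly. The only transform is the Y-flip y_m = 163.074 − y_svg.

Shape 1 is a open polyline drawn with `<polyline>`. Its stroke #008000 means engrave at S285, F3092. After flipping Y the toolpath is (9.639,104.191) → (228.420,114.385) → (38.002,140.593) → (111.634,82.752).

Shape 2 is a rectangle drawn with `<polygon>`. Its stroke #008000 means engrave at S285, F3092. After flipping Y the toolpath is (31.994,158.558) → (68.944,158.558) → (68.944,136.757) → (31.994,136.757) → (31.994,158.558), returning to the start.

Shape 3 is a regular polygon drawn with `<polygon>`. Its stroke #008000 means engrave at S285, F3092. After flipping Y the toolpath is (6.088,141.798) → (27.823,160.429) → (46.454,138.694) → (24.719,120.063) → (6.088,141.798), returning to the start.

Shape 4 is a regular polygon drawn with `<path>`. Its stroke #008000 means engrave at S285, F3092. After flipping Y the toolpath is (250.893,34.793) → (240.649,21.435) → (224.779,27.050) → (225.215,43.878) → (241.355,48.664) → (250.893,34.793), returning to the start.

Shape 5 is a rectangle drawn with `<rect>`. Its stroke #008000 means engrave at S285, F3092. After flipping Y the toolpath is (122.600,100.515) → (227.513,100.515) → (227.513,80.175) → (122.600,80.175) → (122.600,100.515), returning to the start.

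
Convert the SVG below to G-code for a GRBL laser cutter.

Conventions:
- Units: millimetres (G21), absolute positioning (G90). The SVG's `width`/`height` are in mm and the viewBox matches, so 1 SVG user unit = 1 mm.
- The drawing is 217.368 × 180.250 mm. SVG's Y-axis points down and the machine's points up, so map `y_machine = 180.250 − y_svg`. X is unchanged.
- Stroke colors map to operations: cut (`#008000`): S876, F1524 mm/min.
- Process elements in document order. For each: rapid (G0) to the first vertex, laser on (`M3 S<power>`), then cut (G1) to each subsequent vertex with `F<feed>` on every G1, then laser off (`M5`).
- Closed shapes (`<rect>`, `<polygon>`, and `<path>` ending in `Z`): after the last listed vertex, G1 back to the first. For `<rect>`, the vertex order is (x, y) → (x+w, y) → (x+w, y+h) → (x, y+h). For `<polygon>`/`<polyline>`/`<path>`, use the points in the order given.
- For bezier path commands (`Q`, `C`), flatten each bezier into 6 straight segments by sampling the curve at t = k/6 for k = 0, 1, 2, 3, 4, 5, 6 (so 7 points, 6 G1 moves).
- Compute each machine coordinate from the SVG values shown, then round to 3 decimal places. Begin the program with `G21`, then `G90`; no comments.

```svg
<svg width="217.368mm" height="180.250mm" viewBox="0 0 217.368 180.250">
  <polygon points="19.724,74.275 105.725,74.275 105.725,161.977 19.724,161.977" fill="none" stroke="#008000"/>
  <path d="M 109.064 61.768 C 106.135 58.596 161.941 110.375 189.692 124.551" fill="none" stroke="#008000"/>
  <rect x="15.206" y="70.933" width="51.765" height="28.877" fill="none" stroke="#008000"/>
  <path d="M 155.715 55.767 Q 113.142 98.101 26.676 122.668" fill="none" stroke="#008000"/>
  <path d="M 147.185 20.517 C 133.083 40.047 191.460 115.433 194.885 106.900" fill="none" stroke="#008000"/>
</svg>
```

viewBox `0 0 217.368 180.250` with mm width/height → 1 unit = 1 mm. Flip: y_m = 180.250 − y_svg.

**Shape 1** — `<polygon>` rectangle, stroke `#008000` → cut (S876, F1524). Machine vertices: (19.724,105.975) → (105.725,105.975) → (105.725,18.273) → (19.724,18.273) → (19.724,105.975). Closed: final G1 returns to the first vertex.

**Shape 2** — `<path>` cubic bezier, stroke `#008000` → cut (S876, F1524). Control points (SVG): P0=(109.064,61.768), P1=(106.135,58.596), P2=(161.941,110.375), P3=(189.692,124.551); sampled at t=k/6. Machine vertices: (109.064,118.482) → (112.092,115.917) → (122.499,106.765) → (137.873,93.596) → (155.804,78.981) → (173.880,65.492) → (189.692,55.699). Open path.

**Shape 3** — `<rect>` rectangle, stroke `#008000` → cut (S876, F1524). Machine vertices: (15.206,109.317) → (66.971,109.317) → (66.971,80.440) → (15.206,80.440) → (15.206,109.317). Closed: final G1 returns to the first vertex.

**Shape 4** — `<path>` quadratic bezier, stroke `#008000` → cut (S876, F1524). Control points (SVG): P0=(155.715,55.767), P1=(113.142,98.101), P2=(26.676,122.668); sampled at t=k/6. Machine vertices: (155.715,124.483) → (140.305,110.865) → (122.456,98.234) → (102.169,86.591) → (79.443,75.934) → (54.279,66.265) → (26.676,57.582). Open path.

**Shape 5** — `<path>` cubic bezier, stroke `#008000` → cut (S876, F1524). Control points (SVG): P0=(147.185,20.517), P1=(133.083,40.047), P2=(191.460,115.433), P3=(194.885,106.900); sampled at t=k/6. Machine vertices: (147.185,159.733) → (145.584,145.960) → (152.523,126.761) → (164.462,106.018) → (177.862,87.613) → (189.183,75.430) → (194.885,73.350). Open path.

G21
G90
G0 X19.724 Y105.975
M3 S876
G1 X105.725 Y105.975 F1524
G1 X105.725 Y18.273 F1524
G1 X19.724 Y18.273 F1524
G1 X19.724 Y105.975 F1524
M5
G0 X109.064 Y118.482
M3 S876
G1 X112.092 Y115.917 F1524
G1 X122.499 Y106.765 F1524
G1 X137.873 Y93.596 F1524
G1 X155.804 Y78.981 F1524
G1 X173.880 Y65.492 F1524
G1 X189.692 Y55.699 F1524
M5
G0 X15.206 Y109.317
M3 S876
G1 X66.971 Y109.317 F1524
G1 X66.971 Y80.440 F1524
G1 X15.206 Y80.440 F1524
G1 X15.206 Y109.317 F1524
M5
G0 X155.715 Y124.483
M3 S876
G1 X140.305 Y110.865 F1524
G1 X122.456 Y98.234 F1524
G1 X102.169 Y86.591 F1524
G1 X79.443 Y75.934 F1524
G1 X54.279 Y66.265 F1524
G1 X26.676 Y57.582 F1524
M5
G0 X147.185 Y159.733
M3 S876
G1 X145.584 Y145.960 F1524
G1 X152.523 Y126.761 F1524
G1 X164.462 Y106.018 F1524
G1 X177.862 Y87.613 F1524
G1 X189.183 Y75.430 F1524
G1 X194.885 Y73.350 F1524
M5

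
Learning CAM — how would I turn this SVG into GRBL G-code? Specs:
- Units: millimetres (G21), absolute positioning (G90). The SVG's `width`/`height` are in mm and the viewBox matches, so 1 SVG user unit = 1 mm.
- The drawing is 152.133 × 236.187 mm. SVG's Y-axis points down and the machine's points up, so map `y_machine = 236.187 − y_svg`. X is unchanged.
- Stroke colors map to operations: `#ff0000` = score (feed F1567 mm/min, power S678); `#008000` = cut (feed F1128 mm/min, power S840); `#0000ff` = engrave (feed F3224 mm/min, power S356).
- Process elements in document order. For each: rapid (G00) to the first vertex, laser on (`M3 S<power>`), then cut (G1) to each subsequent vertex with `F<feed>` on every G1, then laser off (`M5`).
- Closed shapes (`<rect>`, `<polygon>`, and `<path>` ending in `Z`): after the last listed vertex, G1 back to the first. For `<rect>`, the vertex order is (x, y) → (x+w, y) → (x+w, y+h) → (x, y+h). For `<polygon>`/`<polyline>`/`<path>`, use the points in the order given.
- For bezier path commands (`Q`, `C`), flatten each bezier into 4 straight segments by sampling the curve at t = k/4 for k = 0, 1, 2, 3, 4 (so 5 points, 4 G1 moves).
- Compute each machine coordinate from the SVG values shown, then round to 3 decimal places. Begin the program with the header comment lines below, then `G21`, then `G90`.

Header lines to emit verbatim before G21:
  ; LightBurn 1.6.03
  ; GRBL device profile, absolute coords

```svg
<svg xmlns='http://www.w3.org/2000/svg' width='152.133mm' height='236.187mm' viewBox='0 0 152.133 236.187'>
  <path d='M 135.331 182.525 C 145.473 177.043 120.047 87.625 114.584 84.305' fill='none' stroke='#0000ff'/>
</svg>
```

; LightBurn 1.6.03
; GRBL device profile, absolute coords
G21
G90
G00 X135.331 Y53.662
M3 S356
G1 X137.136 Y70.855 F3224
G1 X130.809 Y103.583 F3224
G1 X121.557 Y135.905 F3224
G1 X114.584 Y151.882 F3224
M5

viewBox `0 0 152.133 236.187` with mm width/height → 1 unit = 1 mm. Flip: y_m = 236.187 − y_svg.

**Shape 1** — `<path>` cubic bezier, stroke `#0000ff` → engrave (S356, F3224). Control points (SVG): P0=(135.331,182.525), P1=(145.473,177.043), P2=(120.047,87.625), P3=(114.584,84.305); sampled at t=k/4. Machine vertices: (135.331,53.662) → (137.136,70.855) → (130.809,103.583) → (121.557,135.905) → (114.584,151.882). Open path.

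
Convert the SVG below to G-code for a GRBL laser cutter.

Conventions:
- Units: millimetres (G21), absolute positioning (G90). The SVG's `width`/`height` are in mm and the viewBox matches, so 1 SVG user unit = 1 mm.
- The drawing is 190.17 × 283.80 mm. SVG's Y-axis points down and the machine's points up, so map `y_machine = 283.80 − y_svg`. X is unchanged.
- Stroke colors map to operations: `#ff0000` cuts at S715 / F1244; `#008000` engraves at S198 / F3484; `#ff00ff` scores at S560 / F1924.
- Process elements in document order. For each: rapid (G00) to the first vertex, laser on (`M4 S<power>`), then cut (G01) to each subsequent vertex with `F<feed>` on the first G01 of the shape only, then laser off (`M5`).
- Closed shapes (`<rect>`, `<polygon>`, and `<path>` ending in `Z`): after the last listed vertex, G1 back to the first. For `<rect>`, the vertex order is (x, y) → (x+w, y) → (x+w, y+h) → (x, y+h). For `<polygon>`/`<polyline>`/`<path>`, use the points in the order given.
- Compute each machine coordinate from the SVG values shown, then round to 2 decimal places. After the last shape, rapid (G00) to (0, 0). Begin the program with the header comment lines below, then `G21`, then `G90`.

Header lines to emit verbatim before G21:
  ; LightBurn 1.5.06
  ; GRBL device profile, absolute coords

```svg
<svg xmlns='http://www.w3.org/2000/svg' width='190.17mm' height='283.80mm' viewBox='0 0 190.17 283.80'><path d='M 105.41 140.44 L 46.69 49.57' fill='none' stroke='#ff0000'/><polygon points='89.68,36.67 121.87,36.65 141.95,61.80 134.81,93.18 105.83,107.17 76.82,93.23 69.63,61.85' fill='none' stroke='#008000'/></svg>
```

Since the viewBox matches the mm dimensions, user units are millimetres directly. The only transform is the Y-flip y_m = 283.80 − y_svg.

Shape 1 is a line segment drawn with `<path>`. Its stroke #ff0000 means cut at S715, F1244. After flipping Y the toolpath is (105.41,143.36) → (46.69,234.23).

Shape 2 is a regular polygon drawn with `<polygon>`. Its stroke #008000 means engrave at S198, F3484. After flipping Y the toolpath is (89.68,247.13) → (121.87,247.15) → (141.95,222.00) → (134.81,190.62) → (105.83,176.63) → (76.82,190.57) → (69.63,221.95) → (89.68,247.13), returning to the start.

; LightBurn 1.5.06
; GRBL device profile, absolute coords
G21
G90
G00 X105.41 Y143.36
M4 S715
G01 X46.69 Y234.23 F1244
M5
G00 X89.68 Y247.13
M4 S198
G01 X121.87 Y247.15 F3484
G01 X141.95 Y222.00
G01 X134.81 Y190.62
G01 X105.83 Y176.63
G01 X76.82 Y190.57
G01 X69.63 Y221.95
G01 X89.68 Y247.13
M5
G00 X0.00 Y0.00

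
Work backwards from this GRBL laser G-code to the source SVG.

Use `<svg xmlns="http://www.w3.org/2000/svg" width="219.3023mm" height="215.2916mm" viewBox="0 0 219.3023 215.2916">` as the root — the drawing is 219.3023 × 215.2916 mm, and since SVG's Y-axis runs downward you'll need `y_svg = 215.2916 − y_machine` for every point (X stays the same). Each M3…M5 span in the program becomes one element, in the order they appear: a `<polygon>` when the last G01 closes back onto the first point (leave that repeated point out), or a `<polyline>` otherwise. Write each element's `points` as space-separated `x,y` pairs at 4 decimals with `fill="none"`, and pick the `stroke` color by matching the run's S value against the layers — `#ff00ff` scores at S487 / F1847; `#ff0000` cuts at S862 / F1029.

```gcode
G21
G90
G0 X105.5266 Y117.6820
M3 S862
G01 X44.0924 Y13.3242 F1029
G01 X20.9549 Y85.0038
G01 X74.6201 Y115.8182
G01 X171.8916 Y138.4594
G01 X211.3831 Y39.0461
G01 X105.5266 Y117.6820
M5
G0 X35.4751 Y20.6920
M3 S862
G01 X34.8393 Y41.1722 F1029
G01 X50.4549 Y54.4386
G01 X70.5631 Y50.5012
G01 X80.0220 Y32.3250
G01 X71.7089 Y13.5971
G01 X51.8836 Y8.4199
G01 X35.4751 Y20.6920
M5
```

<svg xmlns="http://www.w3.org/2000/svg" width="219.3023mm" height="215.2916mm" viewBox="0 0 219.3023 215.2916">
  <polygon points="105.5266,97.6096 44.0924,201.9674 20.9549,130.2878 74.6201,99.4734 171.8916,76.8322 211.3831,176.2455" fill="none" stroke="#ff0000"/>
  <polygon points="35.4751,194.5996 34.8393,174.1194 50.4549,160.8530 70.5631,164.7904 80.0220,182.9666 71.7089,201.6945 51.8836,206.8717" fill="none" stroke="#ff0000"/>
</svg>

Machine Y-up, SVG Y-down with viewBox height 215.2916, so y_svg = 215.2916 − y_machine; X carries over. Every run uses S862, so all elements get stroke `#ff0000` (cut).

Run 1: The run returns to its start, so emit a `<polygon>` with points (Y-flipped): 105.5266,97.6096 44.0924,201.9674 20.9549,130.2878 74.6201,99.4734 171.8916,76.8322 211.3831,176.2455.

Run 2: The run returns to its start, so emit a `<polygon>` with points (Y-flipped): 35.4751,194.5996 34.8393,174.1194 50.4549,160.8530 70.5631,164.7904 80.0220,182.9666 71.7089,201.6945 51.8836,206.8717.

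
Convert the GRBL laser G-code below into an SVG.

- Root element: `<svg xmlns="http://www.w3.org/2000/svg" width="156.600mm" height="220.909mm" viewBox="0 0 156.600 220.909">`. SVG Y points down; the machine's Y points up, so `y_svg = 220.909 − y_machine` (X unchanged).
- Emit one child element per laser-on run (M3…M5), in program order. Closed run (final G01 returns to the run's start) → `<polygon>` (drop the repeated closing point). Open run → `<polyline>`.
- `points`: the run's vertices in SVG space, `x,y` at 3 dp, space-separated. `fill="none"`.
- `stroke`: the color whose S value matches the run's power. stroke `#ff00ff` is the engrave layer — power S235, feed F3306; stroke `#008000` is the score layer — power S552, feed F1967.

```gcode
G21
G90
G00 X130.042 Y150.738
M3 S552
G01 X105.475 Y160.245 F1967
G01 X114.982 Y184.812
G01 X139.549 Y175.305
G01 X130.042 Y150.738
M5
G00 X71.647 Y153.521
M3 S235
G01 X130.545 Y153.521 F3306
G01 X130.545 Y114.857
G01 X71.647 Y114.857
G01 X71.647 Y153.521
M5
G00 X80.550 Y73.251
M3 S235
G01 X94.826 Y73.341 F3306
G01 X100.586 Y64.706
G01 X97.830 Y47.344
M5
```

<svg xmlns="http://www.w3.org/2000/svg" width="156.600mm" height="220.909mm" viewBox="0 0 156.600 220.909">
  <polygon points="130.042,70.171 105.475,60.664 114.982,36.097 139.549,45.604" fill="none" stroke="#008000"/>
  <polygon points="71.647,67.388 130.545,67.388 130.545,106.052 71.647,106.052" fill="none" stroke="#ff00ff"/>
  <polyline points="80.550,147.658 94.826,147.568 100.586,156.203 97.830,173.565" fill="none" stroke="#ff00ff"/>
</svg>

Machine Y-up, SVG Y-down with viewBox height 220.909, so y_svg = 220.909 − y_machine; X carries over.

Run 1: the run's S552 means `#008000` (score). The run returns to its start, so emit a `<polygon>` with points (Y-flipped): 130.042,70.171 105.475,60.664 114.982,36.097 139.549,45.604.

Run 2: the run's S235 means `#ff00ff` (engrave). The run returns to its start, so emit a `<polygon>` with points (Y-flipped): 71.647,67.388 130.545,67.388 130.545,106.052 71.647,106.052.

Run 3: the run's S235 means `#ff00ff` (engrave). The run is open, so emit a `<polyline>` with points (Y-flipped): 80.550,147.658 94.826,147.568 100.586,156.203 97.830,173.565.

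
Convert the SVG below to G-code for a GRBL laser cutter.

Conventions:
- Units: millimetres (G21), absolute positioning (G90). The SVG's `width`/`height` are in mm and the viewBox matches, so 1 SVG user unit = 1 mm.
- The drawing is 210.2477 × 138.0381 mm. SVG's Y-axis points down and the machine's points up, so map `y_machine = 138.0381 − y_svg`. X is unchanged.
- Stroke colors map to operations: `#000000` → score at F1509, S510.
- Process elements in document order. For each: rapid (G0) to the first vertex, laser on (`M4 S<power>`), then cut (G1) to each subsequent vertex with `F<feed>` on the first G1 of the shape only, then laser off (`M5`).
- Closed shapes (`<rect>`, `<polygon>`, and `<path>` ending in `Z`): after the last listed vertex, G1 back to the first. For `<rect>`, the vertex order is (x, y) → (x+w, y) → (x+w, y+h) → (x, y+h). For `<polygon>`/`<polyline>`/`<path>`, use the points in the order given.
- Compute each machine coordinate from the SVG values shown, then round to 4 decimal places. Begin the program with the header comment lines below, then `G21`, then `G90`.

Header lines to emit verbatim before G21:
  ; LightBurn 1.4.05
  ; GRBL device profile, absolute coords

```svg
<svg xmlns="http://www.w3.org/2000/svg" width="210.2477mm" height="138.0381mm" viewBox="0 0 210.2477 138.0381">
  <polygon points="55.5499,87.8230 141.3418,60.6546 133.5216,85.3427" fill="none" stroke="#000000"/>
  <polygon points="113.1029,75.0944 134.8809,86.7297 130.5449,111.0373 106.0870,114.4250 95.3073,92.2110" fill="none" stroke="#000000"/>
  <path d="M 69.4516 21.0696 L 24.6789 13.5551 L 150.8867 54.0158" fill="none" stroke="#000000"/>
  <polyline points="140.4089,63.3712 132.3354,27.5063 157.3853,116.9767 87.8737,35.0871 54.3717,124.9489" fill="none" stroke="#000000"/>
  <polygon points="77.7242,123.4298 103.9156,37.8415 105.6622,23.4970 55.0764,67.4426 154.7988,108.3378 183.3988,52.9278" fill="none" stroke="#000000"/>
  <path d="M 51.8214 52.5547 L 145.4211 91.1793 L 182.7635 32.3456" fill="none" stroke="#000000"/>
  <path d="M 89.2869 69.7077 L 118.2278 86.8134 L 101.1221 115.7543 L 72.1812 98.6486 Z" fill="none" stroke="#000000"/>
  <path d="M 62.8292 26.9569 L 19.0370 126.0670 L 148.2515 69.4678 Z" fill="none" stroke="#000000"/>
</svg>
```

Since the viewBox matches the mm dimensions, user units are millimetres directly. The only transform is the Y-flip y_m = 138.0381 − y_svg.

Shape 1 is a closed polygon drawn with `<polygon>`. Its stroke #000000 means score at S510, F1509. After flipping Y the toolpath is (55.5499,50.2151) → (141.3418,77.3835) → (133.5216,52.6954) → (55.5499,50.2151), returning to the start.

Shape 2 is a regular polygon drawn with `<polygon>`. Its stroke #000000 means score at S510, F1509. After flipping Y the toolpath is (113.1029,62.9437) → (134.8809,51.3084) → (130.5449,27.0008) → (106.0870,23.6131) → (95.3073,45.8271) → (113.1029,62.9437), returning to the start.

Shape 3 is a open polyline drawn with `<path>`. Its stroke #000000 means score at S510, F1509. After flipping Y the toolpath is (69.4516,116.9685) → (24.6789,124.4830) → (150.8867,84.0223).

Shape 4 is a open polyline drawn with `<polyline>`. Its stroke #000000 means score at S510, F1509. After flipping Y the toolpath is (140.4089,74.6669) → (132.3354,110.5318) → (157.3853,21.0614) → (87.8737,102.9510) → (54.3717,13.0892).

Shape 5 is a closed polygon drawn with `<polygon>`. Its stroke #000000 means score at S510, F1509. After flipping Y the toolpath is (77.7242,14.6083) → (103.9156,100.1966) → (105.6622,114.5411) → (55.0764,70.5955) → (154.7988,29.7003) → (183.3988,85.1103) → (77.7242,14.6083), returning to the start.

Shape 6 is a open polyline drawn with `<path>`. Its stroke #000000 means score at S510, F1509. After flipping Y the toolpath is (51.8214,85.4834) → (145.4211,46.8588) → (182.7635,105.6925).

Shape 7 is a regular polygon drawn with `<path>`. Its stroke #000000 means score at S510, F1509. After flipping Y the toolpath is (89.2869,68.3304) → (118.2278,51.2247) → (101.1221,22.2838) → (72.1812,39.3895) → (89.2869,68.3304), returning to the start.

Shape 8 is a closed polygon drawn with `<path>`. Its stroke #000000 means score at S510, F1509. After flipping Y the toolpath is (62.8292,111.0812) → (19.0370,11.9711) → (148.2515,68.5703) → (62.8292,111.0812), returning to the start.

; LightBurn 1.4.05
; GRBL device profile, absolute coords
G21
G90
G0 X55.5499 Y50.2151
M4 S510
G1 X141.3418 Y77.3835 F1509
G1 X133.5216 Y52.6954
G1 X55.5499 Y50.2151
M5
G0 X113.1029 Y62.9437
M4 S510
G1 X134.8809 Y51.3084 F1509
G1 X130.5449 Y27.0008
G1 X106.0870 Y23.6131
G1 X95.3073 Y45.8271
G1 X113.1029 Y62.9437
M5
G0 X69.4516 Y116.9685
M4 S510
G1 X24.6789 Y124.4830 F1509
G1 X150.8867 Y84.0223
M5
G0 X140.4089 Y74.6669
M4 S510
G1 X132.3354 Y110.5318 F1509
G1 X157.3853 Y21.0614
G1 X87.8737 Y102.9510
G1 X54.3717 Y13.0892
M5
G0 X77.7242 Y14.6083
M4 S510
G1 X103.9156 Y100.1966 F1509
G1 X105.6622 Y114.5411
G1 X55.0764 Y70.5955
G1 X154.7988 Y29.7003
G1 X183.3988 Y85.1103
G1 X77.7242 Y14.6083
M5
G0 X51.8214 Y85.4834
M4 S510
G1 X145.4211 Y46.8588 F1509
G1 X182.7635 Y105.6925
M5
G0 X89.2869 Y68.3304
M4 S510
G1 X118.2278 Y51.2247 F1509
G1 X101.1221 Y22.2838
G1 X72.1812 Y39.3895
G1 X89.2869 Y68.3304
M5
G0 X62.8292 Y111.0812
M4 S510
G1 X19.0370 Y11.9711 F1509
G1 X148.2515 Y68.5703
G1 X62.8292 Y111.0812
M5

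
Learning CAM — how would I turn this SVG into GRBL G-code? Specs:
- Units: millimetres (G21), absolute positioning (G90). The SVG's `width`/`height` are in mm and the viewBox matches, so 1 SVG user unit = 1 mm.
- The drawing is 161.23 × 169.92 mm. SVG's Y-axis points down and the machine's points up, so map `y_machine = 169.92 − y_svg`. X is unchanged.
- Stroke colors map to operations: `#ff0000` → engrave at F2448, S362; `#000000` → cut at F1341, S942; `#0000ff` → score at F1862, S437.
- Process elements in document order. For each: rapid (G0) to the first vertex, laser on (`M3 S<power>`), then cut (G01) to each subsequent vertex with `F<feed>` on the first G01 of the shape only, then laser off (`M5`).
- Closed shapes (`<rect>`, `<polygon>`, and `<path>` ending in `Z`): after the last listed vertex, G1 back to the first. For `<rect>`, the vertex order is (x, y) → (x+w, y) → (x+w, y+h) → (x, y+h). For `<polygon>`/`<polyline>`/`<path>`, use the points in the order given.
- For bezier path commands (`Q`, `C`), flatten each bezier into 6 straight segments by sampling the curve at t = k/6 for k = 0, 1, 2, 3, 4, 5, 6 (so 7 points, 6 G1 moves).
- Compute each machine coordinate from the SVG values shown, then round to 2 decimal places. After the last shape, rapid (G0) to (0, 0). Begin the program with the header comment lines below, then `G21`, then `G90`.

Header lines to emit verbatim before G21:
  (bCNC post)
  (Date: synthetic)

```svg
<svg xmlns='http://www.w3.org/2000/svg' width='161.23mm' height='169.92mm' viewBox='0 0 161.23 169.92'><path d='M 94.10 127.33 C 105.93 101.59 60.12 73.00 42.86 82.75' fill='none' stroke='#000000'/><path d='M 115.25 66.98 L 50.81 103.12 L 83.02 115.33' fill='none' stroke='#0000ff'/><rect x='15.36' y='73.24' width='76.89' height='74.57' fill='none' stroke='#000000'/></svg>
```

(bCNC post)
(Date: synthetic)
G21
G90
G0 X94.10 Y42.59
M3 S942
G01 X95.61 Y55.51 F1341
G01 X89.91 Y67.75
G01 X79.39 Y78.19
G01 X66.44 Y85.67
G01 X53.47 Y89.04
G01 X42.86 Y87.17
M5
G0 X115.25 Y102.94
M3 S437
G01 X50.81 Y66.80 F1862
G01 X83.02 Y54.59
M5
G0 X15.36 Y96.68
M3 S942
G01 X92.25 Y96.68 F1341
G01 X92.25 Y22.11
G01 X15.36 Y22.11
G01 X15.36 Y96.68
M5
G0 X0.00 Y0.00

1 u = 1 mm; y_m = 169.92 − y.

[1] `<path>` cubic bezier, #000000→cut S942 F1341: (94.10,42.59) → (95.61,55.51) → (89.91,67.75) → (79.39,78.19) → (66.44,85.67) → (53.47,89.04) → (42.86,87.17)

[2] `<path>` open polyline, #0000ff→score S437 F1862: (115.25,102.94) → (50.81,66.80) → (83.02,54.59)

[3] `<rect>` rectangle, #000000→cut S942 F1341: (15.36,96.68) → (92.25,96.68) → (92.25,22.11) → (15.36,22.11) → (15.36,96.68) (closed)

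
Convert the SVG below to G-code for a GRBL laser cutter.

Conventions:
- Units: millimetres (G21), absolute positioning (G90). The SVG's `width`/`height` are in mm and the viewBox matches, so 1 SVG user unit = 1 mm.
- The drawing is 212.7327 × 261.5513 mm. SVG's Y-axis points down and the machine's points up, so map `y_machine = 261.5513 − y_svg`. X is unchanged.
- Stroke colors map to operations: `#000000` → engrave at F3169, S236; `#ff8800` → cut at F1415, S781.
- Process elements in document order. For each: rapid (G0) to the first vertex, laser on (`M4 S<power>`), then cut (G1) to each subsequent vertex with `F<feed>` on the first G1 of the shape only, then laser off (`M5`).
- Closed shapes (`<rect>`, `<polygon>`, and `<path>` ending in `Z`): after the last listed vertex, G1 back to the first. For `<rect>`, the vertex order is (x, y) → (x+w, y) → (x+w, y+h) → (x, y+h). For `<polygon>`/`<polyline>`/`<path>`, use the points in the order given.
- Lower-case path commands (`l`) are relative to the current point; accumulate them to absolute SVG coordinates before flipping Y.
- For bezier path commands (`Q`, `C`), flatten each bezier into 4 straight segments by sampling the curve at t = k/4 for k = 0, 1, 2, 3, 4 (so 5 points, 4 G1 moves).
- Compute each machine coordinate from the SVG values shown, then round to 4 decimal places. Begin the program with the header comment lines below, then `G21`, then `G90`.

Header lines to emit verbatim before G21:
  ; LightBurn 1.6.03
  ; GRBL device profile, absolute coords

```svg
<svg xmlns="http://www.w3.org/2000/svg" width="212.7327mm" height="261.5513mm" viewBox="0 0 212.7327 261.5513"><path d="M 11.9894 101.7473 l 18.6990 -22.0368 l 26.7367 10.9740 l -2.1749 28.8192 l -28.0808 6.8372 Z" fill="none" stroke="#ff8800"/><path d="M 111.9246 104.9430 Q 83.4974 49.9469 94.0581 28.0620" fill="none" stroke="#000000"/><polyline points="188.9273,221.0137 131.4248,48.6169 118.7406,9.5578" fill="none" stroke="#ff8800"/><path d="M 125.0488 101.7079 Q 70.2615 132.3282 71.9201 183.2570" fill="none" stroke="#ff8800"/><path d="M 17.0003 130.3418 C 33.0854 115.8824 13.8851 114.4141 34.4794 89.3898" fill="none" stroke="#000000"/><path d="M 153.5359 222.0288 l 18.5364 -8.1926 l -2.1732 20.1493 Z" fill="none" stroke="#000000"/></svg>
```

Since the viewBox matches the mm dimensions, user units are millimetres directly. The only transform is the Y-flip y_m = 261.5513 − y_svg.

Shape 1 is a regular polygon drawn with `<path>`. Its stroke #ff8800 means cut at S781, F1415. After flipping Y the toolpath is (11.9894,159.8040) → (30.6884,181.8408) → (57.4251,170.8668) → (55.2502,142.0476) → (27.1694,135.2104) → (11.9894,159.8040), returning to the start.

Shape 2 is a quadratic bezier drawn with `<path>`. Its stroke #000000 means engrave at S236, F3169. After flipping Y the toolpath is (111.9246,156.6083) → (100.1477,182.0369) → (93.2444,203.3266) → (91.2145,220.4774) → (94.0581,233.4893).

Shape 3 is a open polyline drawn with `<polyline>`. Its stroke #ff8800 means cut at S781, F1415. After flipping Y the toolpath is (188.9273,40.5376) → (131.4248,212.9344) → (118.7406,251.9935).

Shape 4 is a quadratic bezier drawn with `<path>`. Its stroke #ff8800 means cut at S781, F1415. After flipping Y the toolpath is (125.0488,159.8434) → (101.1830,143.2640) → (84.3730,124.1460) → (74.6187,102.4894) → (71.9201,78.2943).

Shape 5 is a cubic bezier drawn with `<path>`. Its stroke #000000 means engrave at S236, F3169. After flipping Y the toolpath is (17.0003,131.2095) → (23.6212,140.1893) → (24.0489,147.7237) → (25.3220,157.2390) → (34.4794,172.1615).

Shape 6 is a regular polygon drawn with `<path>`. Its stroke #000000 means engrave at S236, F3169. After flipping Y the toolpath is (153.5359,39.5225) → (172.0723,47.7151) → (169.8991,27.5658) → (153.5359,39.5225), returning to the start.

; LightBurn 1.6.03
; GRBL device profile, absolute coords
G21
G90
G0 X11.9894 Y159.8040
M4 S781
G1 X30.6884 Y181.8408 F1415
G1 X57.4251 Y170.8668
G1 X55.2502 Y142.0476
G1 X27.1694 Y135.2104
G1 X11.9894 Y159.8040
M5
G0 X111.9246 Y156.6083
M4 S236
G1 X100.1477 Y182.0369 F3169
G1 X93.2444 Y203.3266
G1 X91.2145 Y220.4774
G1 X94.0581 Y233.4893
M5
G0 X188.9273 Y40.5376
M4 S781
G1 X131.4248 Y212.9344 F1415
G1 X118.7406 Y251.9935
M5
G0 X125.0488 Y159.8434
M4 S781
G1 X101.1830 Y143.2640 F1415
G1 X84.3730 Y124.1460
G1 X74.6187 Y102.4894
G1 X71.9201 Y78.2943
M5
G0 X17.0003 Y131.2095
M4 S236
G1 X23.6212 Y140.1893 F3169
G1 X24.0489 Y147.7237
G1 X25.3220 Y157.2390
G1 X34.4794 Y172.1615
M5
G0 X153.5359 Y39.5225
M4 S236
G1 X172.0723 Y47.7151 F3169
G1 X169.8991 Y27.5658
G1 X153.5359 Y39.5225
M5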